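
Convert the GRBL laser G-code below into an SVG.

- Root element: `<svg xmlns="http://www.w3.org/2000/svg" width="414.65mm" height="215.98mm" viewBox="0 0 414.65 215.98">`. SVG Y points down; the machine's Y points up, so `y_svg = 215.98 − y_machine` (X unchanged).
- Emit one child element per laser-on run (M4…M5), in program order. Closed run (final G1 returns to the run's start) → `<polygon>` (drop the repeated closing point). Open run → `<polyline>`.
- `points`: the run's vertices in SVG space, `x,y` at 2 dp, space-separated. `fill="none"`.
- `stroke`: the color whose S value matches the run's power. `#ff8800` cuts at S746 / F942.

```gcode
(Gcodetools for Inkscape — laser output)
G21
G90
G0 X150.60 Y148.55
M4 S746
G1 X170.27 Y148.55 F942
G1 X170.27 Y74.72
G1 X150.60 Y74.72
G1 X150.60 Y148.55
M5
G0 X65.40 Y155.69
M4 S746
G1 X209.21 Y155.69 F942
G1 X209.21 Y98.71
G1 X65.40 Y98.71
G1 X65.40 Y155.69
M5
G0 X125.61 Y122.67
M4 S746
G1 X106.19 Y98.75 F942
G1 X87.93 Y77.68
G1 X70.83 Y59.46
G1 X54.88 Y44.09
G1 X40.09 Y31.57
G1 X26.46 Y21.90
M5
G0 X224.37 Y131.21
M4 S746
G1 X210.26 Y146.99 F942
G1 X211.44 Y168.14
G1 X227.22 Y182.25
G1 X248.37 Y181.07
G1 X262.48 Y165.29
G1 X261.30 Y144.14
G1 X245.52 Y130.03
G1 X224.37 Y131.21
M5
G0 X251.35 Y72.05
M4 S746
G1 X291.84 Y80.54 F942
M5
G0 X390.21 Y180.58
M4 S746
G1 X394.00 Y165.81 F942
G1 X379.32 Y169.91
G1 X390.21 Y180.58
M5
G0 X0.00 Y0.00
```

<svg xmlns="http://www.w3.org/2000/svg" width="414.65mm" height="215.98mm" viewBox="0 0 414.65 215.98">
  <polygon points="150.60,67.43 170.27,67.43 170.27,141.26 150.60,141.26" fill="none" stroke="#ff8800"/>
  <polygon points="65.40,60.29 209.21,60.29 209.21,117.27 65.40,117.27" fill="none" stroke="#ff8800"/>
  <polyline points="125.61,93.31 106.19,117.23 87.93,138.30 70.83,156.52 54.88,171.89 40.09,184.41 26.46,194.08" fill="none" stroke="#ff8800"/>
  <polygon points="224.37,84.77 210.26,68.99 211.44,47.84 227.22,33.73 248.37,34.91 262.48,50.69 261.30,71.84 245.52,85.95" fill="none" stroke="#ff8800"/>
  <polyline points="251.35,143.93 291.84,135.44" fill="none" stroke="#ff8800"/>
  <polygon points="390.21,35.40 394.00,50.17 379.32,46.07" fill="none" stroke="#ff8800"/>
</svg>

Each laser-on run becomes one SVG element. Flip Y back into SVG space with y_svg = 215.98 − y_machine. Every run uses S746, so all elements get stroke `#ff8800` (cut).

Run 1: The run returns to its start, so emit a `<polygon>` with points (Y-flipped): 150.60,67.43 170.27,67.43 170.27,141.26 150.60,141.26.

Run 2: The run returns to its start, so emit a `<polygon>` with points (Y-flipped): 65.40,60.29 209.21,60.29 209.21,117.27 65.40,117.27.

Run 3: The run is open, so emit a `<polyline>` with points (Y-flipped): 125.61,93.31 106.19,117.23 87.93,138.30 70.83,156.52 54.88,171.89 40.09,184.41 26.46,194.08.

Run 4: The run returns to its start, so emit a `<polygon>` with points (Y-flipped): 224.37,84.77 210.26,68.99 211.44,47.84 227.22,33.73 248.37,34.91 262.48,50.69 261.30,71.84 245.52,85.95.

Run 5: The run is open, so emit a `<polyline>` with points (Y-flipped): 251.35,143.93 291.84,135.44.

Run 6: The run returns to its start, so emit a `<polygon>` with points (Y-flipped): 390.21,35.40 394.00,50.17 379.32,46.07.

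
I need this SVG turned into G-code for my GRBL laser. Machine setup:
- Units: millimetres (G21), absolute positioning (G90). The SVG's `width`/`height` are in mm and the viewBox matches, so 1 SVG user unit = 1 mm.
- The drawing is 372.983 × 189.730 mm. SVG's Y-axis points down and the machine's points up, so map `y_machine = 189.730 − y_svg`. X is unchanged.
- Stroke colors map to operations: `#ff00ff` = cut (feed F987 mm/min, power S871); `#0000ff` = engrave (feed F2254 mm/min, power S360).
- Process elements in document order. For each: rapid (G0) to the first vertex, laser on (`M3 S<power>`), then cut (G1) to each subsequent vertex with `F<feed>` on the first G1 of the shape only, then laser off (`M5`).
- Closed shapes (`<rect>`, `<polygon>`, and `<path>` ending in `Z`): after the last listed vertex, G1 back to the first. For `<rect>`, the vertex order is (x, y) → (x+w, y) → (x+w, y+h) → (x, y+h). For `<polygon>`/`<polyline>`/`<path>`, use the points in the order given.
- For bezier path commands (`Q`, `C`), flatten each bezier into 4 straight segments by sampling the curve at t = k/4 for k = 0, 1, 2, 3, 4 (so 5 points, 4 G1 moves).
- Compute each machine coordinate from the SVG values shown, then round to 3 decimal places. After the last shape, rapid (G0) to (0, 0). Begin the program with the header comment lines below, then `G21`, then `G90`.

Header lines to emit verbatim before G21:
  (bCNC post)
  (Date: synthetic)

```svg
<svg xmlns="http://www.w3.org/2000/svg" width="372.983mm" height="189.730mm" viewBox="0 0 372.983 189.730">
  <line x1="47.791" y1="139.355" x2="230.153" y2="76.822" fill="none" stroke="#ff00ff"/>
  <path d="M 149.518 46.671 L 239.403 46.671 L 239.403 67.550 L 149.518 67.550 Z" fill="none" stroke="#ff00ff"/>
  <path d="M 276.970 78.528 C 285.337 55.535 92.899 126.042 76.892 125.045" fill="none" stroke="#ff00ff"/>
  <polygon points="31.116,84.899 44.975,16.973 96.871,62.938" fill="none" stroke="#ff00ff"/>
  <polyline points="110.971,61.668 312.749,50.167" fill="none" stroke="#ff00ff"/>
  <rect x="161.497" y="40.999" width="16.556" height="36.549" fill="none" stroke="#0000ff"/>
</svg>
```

(bCNC post)
(Date: synthetic)
G21
G90
G0 X47.791 Y50.375
M3 S871
G1 X230.153 Y112.908 F987
M5
G0 X149.518 Y143.059
M3 S871
G1 X239.403 Y143.059 F987
G1 X239.403 Y122.180
G1 X149.518 Y122.180
G1 X149.518 Y143.059
M5
G0 X276.970 Y111.202
M3 S871
G1 X251.489 Y113.494 F987
G1 X186.071 Y96.192
G1 X116.084 Y74.766
G1 X76.892 Y64.685
M5
G0 X31.116 Y104.831
M3 S871
G1 X44.975 Y172.757 F987
G1 X96.871 Y126.792
G1 X31.116 Y104.831
M5
G0 X110.971 Y128.062
M3 S871
G1 X312.749 Y139.563 F987
M5
G0 X161.497 Y148.731
M3 S360
G1 X178.053 Y148.731 F2254
G1 X178.053 Y112.182
G1 X161.497 Y112.182
G1 X161.497 Y148.731
M5
G0 X0.000 Y0.000

1 u = 1 mm; y_m = 189.730 − y.

[1] `<line>` line segment, #ff00ff→cut S871 F987: (47.791,50.375) → (230.153,112.908)

[2] `<path>` rectangle, #ff00ff→cut S871 F987: (149.518,143.059) → (239.403,143.059) → (239.403,122.180) → (149.518,122.180) → (149.518,143.059) (closed)

[3] `<path>` cubic bezier, #ff00ff→cut S871 F987: (276.970,111.202) → (251.489,113.494) → (186.071,96.192) → (116.084,74.766) → (76.892,64.685)

[4] `<polygon>` regular polygon, #ff00ff→cut S871 F987: (31.116,104.831) → (44.975,172.757) → (96.871,126.792) → (31.116,104.831) (closed)

[5] `<polyline>` line segment, #ff00ff→cut S871 F987: (110.971,128.062) → (312.749,139.563)

[6] `<rect>` rectangle, #0000ff→engrave S360 F2254: (161.497,148.731) → (178.053,148.731) → (178.053,112.182) → (161.497,112.182) → (161.497,148.731) (closed)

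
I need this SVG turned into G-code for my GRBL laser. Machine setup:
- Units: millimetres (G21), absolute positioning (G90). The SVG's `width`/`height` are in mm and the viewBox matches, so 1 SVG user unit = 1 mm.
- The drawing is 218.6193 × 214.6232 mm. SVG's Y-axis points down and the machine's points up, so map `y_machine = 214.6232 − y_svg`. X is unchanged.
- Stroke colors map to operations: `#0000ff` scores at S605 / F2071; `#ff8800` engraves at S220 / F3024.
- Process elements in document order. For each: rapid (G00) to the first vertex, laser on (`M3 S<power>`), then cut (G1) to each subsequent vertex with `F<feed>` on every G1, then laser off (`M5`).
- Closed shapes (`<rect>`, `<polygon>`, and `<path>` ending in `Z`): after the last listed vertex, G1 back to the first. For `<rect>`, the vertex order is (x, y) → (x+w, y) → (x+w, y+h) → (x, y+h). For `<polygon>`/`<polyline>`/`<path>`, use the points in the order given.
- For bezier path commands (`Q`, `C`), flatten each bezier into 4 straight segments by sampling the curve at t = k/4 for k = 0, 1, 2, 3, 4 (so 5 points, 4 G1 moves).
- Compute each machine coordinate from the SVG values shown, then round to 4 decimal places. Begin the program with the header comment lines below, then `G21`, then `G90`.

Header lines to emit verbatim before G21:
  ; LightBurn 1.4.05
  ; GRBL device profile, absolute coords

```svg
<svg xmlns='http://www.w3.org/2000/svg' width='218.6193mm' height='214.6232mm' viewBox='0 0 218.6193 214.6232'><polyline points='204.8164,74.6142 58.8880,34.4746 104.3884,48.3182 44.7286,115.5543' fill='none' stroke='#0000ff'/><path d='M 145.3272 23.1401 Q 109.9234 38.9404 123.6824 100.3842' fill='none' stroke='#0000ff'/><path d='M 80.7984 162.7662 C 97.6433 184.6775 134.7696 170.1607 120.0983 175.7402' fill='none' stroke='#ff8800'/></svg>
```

1 u = 1 mm; y_m = 214.6232 − y.

[1] `<polyline>` open polyline, #0000ff→score S605 F2071: (204.8164,140.0090) → (58.8880,180.1486) → (104.3884,166.3050) → (44.7286,99.0689)

[2] `<path>` quadratic bezier, #0000ff→score S605 F2071: (145.3272,191.4831) → (130.6980,180.7302) → (122.2141,164.2719) → (119.8756,142.1082) → (123.6824,114.2390)

[3] `<path>` cubic bezier, #ff8800→engrave S220 F3024: (80.7984,51.8570) → (96.1086,41.3706) → (112.2669,39.2456) → (122.5160,40.1828) → (120.0983,38.8830)

; LightBurn 1.4.05
; GRBL device profile, absolute coords
G21
G90
G00 X204.8164 Y140.0090
M3 S605
G1 X58.8880 Y180.1486 F2071
G1 X104.3884 Y166.3050 F2071
G1 X44.7286 Y99.0689 F2071
M5
G00 X145.3272 Y191.4831
M3 S605
G1 X130.6980 Y180.7302 F2071
G1 X122.2141 Y164.2719 F2071
G1 X119.8756 Y142.1082 F2071
G1 X123.6824 Y114.2390 F2071
M5
G00 X80.7984 Y51.8570
M3 S220
G1 X96.1086 Y41.3706 F3024
G1 X112.2669 Y39.2456 F3024
G1 X122.5160 Y40.1828 F3024
G1 X120.0983 Y38.8830 F3024
M5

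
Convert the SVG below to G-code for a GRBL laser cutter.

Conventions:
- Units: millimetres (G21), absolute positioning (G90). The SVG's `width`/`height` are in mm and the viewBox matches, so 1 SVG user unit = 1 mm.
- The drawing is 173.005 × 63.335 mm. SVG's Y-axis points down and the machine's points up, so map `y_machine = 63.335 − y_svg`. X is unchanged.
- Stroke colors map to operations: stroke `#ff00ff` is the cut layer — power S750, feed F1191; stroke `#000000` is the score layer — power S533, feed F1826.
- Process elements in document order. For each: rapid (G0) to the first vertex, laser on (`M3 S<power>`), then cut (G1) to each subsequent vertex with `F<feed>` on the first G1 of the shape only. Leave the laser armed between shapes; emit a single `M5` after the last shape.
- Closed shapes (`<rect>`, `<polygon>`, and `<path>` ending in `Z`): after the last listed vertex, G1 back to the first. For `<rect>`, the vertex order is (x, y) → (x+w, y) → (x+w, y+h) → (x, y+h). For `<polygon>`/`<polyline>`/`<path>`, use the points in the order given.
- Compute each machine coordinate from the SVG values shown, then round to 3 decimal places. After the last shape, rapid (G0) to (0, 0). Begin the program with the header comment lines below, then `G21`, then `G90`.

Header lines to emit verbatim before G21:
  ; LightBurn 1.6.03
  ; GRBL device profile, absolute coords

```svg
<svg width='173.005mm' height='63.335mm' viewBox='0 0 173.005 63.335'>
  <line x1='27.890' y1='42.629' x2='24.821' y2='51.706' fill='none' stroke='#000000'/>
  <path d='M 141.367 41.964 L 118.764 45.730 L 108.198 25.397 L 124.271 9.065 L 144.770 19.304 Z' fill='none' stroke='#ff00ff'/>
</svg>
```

1 u = 1 mm; y_m = 63.335 − y.

[1] `<line>` line segment, #000000→score S533 F1826: (27.890,20.706) → (24.821,11.629)

[2] `<path>` regular polygon, #ff00ff→cut S750 F1191: (141.367,21.371) → (118.764,17.605) → (108.198,37.938) → (124.271,54.270) → (144.770,44.031) → (141.367,21.371) (closed)

; LightBurn 1.6.03
; GRBL device profile, absolute coords
G21
G90
G0 X27.890 Y20.706
M3 S533
G1 X24.821 Y11.629 F1826
G0 X141.367 Y21.371
M3 S750
G1 X118.764 Y17.605 F1191
G1 X108.198 Y37.938
G1 X124.271 Y54.270
G1 X144.770 Y44.031
G1 X141.367 Y21.371
M5
G0 X0.000 Y0.000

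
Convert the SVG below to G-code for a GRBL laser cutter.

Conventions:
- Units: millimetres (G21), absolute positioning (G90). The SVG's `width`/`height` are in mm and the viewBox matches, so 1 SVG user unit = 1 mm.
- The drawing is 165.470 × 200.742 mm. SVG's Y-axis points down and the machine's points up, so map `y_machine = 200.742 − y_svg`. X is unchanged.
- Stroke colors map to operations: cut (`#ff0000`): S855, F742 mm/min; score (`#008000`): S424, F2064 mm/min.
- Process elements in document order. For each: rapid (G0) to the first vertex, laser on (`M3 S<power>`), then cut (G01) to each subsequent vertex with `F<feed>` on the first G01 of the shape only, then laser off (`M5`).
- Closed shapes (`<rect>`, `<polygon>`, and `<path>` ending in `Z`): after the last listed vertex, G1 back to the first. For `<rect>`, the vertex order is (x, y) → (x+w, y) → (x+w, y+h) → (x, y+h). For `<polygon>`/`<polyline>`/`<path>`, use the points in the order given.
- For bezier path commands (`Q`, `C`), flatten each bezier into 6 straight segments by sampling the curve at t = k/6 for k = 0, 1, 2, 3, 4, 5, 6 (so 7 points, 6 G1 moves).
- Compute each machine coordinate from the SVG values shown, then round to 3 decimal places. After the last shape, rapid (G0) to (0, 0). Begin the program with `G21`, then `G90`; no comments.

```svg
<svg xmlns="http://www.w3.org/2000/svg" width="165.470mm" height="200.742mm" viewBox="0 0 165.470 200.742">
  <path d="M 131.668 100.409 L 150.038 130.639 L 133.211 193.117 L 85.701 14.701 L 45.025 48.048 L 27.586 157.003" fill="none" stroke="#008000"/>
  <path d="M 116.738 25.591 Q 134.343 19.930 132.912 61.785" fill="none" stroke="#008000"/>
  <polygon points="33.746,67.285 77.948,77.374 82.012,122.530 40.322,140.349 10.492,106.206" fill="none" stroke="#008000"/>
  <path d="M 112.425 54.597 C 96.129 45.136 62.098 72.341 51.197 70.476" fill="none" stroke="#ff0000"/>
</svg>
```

1 u = 1 mm; y_m = 200.742 − y.

[1] `<path>` open polyline, #008000→score S424 F2064: (131.668,100.333) → (150.038,70.103) → (133.211,7.625) → (85.701,186.041) → (45.025,152.694) → (27.586,43.739)

[2] `<path>` quadratic bezier, #008000→score S424 F2064: (116.738,175.151) → (122.078,175.718) → (126.360,173.645) → (129.584,168.933) → (131.751,161.581) → (132.860,151.589) → (132.912,138.957)

[3] `<polygon>` regular polygon, #008000→score S424 F2064: (33.746,133.457) → (77.948,123.368) → (82.012,78.212) → (40.322,60.393) → (10.492,94.536) → (33.746,133.457) (closed)

[4] `<path>` cubic bezier, #ff0000→cut S855 F742: (112.425,146.145) → (102.988,148.124) → (91.731,145.819) → (79.788,141.054) → (68.294,135.656) → (58.386,131.452) → (51.197,130.266)

G21
G90
G0 X131.668 Y100.333
M3 S424
G01 X150.038 Y70.103 F2064
G01 X133.211 Y7.625
G01 X85.701 Y186.041
G01 X45.025 Y152.694
G01 X27.586 Y43.739
M5
G0 X116.738 Y175.151
M3 S424
G01 X122.078 Y175.718 F2064
G01 X126.360 Y173.645
G01 X129.584 Y168.933
G01 X131.751 Y161.581
G01 X132.860 Y151.589
G01 X132.912 Y138.957
M5
G0 X33.746 Y133.457
M3 S424
G01 X77.948 Y123.368 F2064
G01 X82.012 Y78.212
G01 X40.322 Y60.393
G01 X10.492 Y94.536
G01 X33.746 Y133.457
M5
G0 X112.425 Y146.145
M3 S855
G01 X102.988 Y148.124 F742
G01 X91.731 Y145.819
G01 X79.788 Y141.054
G01 X68.294 Y135.656
G01 X58.386 Y131.452
G01 X51.197 Y130.266
M5
G0 X0.000 Y0.000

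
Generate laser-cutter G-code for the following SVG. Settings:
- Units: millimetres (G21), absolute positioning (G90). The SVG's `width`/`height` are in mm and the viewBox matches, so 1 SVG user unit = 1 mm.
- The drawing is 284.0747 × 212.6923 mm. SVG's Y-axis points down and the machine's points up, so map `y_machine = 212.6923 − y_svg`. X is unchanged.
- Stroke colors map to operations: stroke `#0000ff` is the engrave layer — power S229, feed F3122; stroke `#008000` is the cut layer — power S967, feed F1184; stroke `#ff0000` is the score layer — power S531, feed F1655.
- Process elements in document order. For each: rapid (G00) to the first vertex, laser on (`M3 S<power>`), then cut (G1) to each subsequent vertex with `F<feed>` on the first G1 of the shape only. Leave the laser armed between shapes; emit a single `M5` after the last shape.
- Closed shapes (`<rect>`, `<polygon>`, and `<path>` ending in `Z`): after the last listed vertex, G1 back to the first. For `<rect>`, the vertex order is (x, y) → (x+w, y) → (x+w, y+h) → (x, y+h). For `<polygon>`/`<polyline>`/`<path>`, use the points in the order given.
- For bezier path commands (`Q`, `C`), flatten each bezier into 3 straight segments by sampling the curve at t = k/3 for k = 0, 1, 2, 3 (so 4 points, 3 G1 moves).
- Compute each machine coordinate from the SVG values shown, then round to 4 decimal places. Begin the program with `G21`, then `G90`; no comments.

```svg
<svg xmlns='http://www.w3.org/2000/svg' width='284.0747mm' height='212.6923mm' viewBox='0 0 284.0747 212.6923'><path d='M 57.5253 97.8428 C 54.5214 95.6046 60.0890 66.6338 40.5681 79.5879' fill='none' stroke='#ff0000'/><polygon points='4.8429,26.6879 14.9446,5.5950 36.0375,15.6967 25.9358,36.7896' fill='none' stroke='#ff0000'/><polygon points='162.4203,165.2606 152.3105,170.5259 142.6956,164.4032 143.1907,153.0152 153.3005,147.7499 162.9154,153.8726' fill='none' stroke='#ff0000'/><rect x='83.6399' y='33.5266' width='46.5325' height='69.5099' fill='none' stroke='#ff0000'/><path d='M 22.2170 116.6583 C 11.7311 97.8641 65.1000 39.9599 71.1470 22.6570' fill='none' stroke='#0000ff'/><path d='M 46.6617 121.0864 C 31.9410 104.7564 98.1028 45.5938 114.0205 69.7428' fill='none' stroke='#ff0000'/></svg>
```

1 u = 1 mm; y_m = 212.6923 − y.

[1] `<path>` cubic bezier, #ff0000→score S531 F1655: (57.5253,114.8495) → (56.1319,123.4557) → (52.9728,134.6264) → (40.5681,133.1044)

[2] `<polygon>` regular polygon, #ff0000→score S531 F1655: (4.8429,186.0044) → (14.9446,207.0973) → (36.0375,196.9956) → (25.9358,175.9027) → (4.8429,186.0044) (closed)

[3] `<polygon>` regular polygon, #ff0000→score S531 F1655: (162.4203,47.4317) → (152.3105,42.1664) → (142.6956,48.2891) → (143.1907,59.6771) → (153.3005,64.9424) → (162.9154,58.8197) → (162.4203,47.4317) (closed)

[4] `<rect>` rectangle, #ff0000→score S531 F1655: (83.6399,179.1657) → (130.1724,179.1657) → (130.1724,109.6558) → (83.6399,109.6558) → (83.6399,179.1657) (closed)

[5] `<path>` cubic bezier, #0000ff→engrave S229 F3122: (22.2170,96.0340) → (28.8984,124.9126) → (53.4437,162.1509) → (71.1470,190.0353)

[6] `<path>` cubic bezier, #ff0000→score S531 F1655: (46.6617,91.6059) → (54.0453,117.5414) → (86.2113,144.0000) → (114.0205,142.9495)

G21
G90
G00 X57.5253 Y114.8495
M3 S531
G1 X56.1319 Y123.4557 F1655
G1 X52.9728 Y134.6264
G1 X40.5681 Y133.1044
G00 X4.8429 Y186.0044
M3 S531
G1 X14.9446 Y207.0973 F1655
G1 X36.0375 Y196.9956
G1 X25.9358 Y175.9027
G1 X4.8429 Y186.0044
G00 X162.4203 Y47.4317
M3 S531
G1 X152.3105 Y42.1664 F1655
G1 X142.6956 Y48.2891
G1 X143.1907 Y59.6771
G1 X153.3005 Y64.9424
G1 X162.9154 Y58.8197
G1 X162.4203 Y47.4317
G00 X83.6399 Y179.1657
M3 S531
G1 X130.1724 Y179.1657 F1655
G1 X130.1724 Y109.6558
G1 X83.6399 Y109.6558
G1 X83.6399 Y179.1657
G00 X22.2170 Y96.0340
M3 S229
G1 X28.8984 Y124.9126 F3122
G1 X53.4437 Y162.1509
G1 X71.1470 Y190.0353
G00 X46.6617 Y91.6059
M3 S531
G1 X54.0453 Y117.5414 F1655
G1 X86.2113 Y144.0000
G1 X114.0205 Y142.9495
M5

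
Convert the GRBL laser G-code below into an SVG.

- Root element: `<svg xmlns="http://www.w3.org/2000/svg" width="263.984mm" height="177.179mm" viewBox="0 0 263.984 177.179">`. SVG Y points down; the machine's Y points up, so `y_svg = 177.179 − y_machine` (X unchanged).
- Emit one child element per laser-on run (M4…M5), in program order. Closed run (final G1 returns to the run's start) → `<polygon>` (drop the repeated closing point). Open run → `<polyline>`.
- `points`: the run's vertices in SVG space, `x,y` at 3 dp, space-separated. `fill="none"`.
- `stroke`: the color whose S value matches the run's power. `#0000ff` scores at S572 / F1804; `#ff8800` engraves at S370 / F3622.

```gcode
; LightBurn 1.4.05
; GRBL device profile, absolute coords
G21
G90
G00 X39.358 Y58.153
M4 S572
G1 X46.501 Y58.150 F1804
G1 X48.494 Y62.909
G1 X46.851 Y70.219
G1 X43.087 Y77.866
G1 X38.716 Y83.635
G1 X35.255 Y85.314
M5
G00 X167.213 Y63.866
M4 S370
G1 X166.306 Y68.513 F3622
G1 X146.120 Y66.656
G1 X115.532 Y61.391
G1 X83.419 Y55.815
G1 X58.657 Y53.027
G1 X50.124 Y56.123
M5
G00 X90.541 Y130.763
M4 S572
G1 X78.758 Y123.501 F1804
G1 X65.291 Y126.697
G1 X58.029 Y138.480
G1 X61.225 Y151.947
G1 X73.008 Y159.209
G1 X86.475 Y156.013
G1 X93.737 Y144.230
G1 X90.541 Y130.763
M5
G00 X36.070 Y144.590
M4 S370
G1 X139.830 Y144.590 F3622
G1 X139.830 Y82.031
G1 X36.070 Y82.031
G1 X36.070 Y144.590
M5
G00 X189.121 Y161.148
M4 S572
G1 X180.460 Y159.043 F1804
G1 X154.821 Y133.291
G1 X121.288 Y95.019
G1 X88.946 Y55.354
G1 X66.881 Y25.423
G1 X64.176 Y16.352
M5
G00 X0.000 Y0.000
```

<svg xmlns="http://www.w3.org/2000/svg" width="263.984mm" height="177.179mm" viewBox="0 0 263.984 177.179">
  <polyline points="39.358,119.026 46.501,119.029 48.494,114.270 46.851,106.960 43.087,99.313 38.716,93.544 35.255,91.865" fill="none" stroke="#0000ff"/>
  <polyline points="167.213,113.313 166.306,108.666 146.120,110.523 115.532,115.788 83.419,121.364 58.657,124.152 50.124,121.056" fill="none" stroke="#ff8800"/>
  <polygon points="90.541,46.416 78.758,53.678 65.291,50.482 58.029,38.699 61.225,25.232 73.008,17.970 86.475,21.166 93.737,32.949" fill="none" stroke="#0000ff"/>
  <polygon points="36.070,32.589 139.830,32.589 139.830,95.148 36.070,95.148" fill="none" stroke="#ff8800"/>
  <polyline points="189.121,16.031 180.460,18.136 154.821,43.888 121.288,82.160 88.946,121.825 66.881,151.756 64.176,160.827" fill="none" stroke="#0000ff"/>
</svg>

Machine Y-up, SVG Y-down with viewBox height 177.179, so y_svg = 177.179 − y_machine; X carries over.

Run 1: the run's S572 means `#0000ff` (score). The run is open, so emit a `<polyline>` with points (Y-flipped): 39.358,119.026 46.501,119.029 48.494,114.270 46.851,106.960 43.087,99.313 38.716,93.544 35.255,91.865.

Run 2: the run's S370 means `#ff8800` (engrave). The run is open, so emit a `<polyline>` with points (Y-flipped): 167.213,113.313 166.306,108.666 146.120,110.523 115.532,115.788 83.419,121.364 58.657,124.152 50.124,121.056.

Run 3: the run's S572 means `#0000ff` (score). The run returns to its start, so emit a `<polygon>` with points (Y-flipped): 90.541,46.416 78.758,53.678 65.291,50.482 58.029,38.699 61.225,25.232 73.008,17.970 86.475,21.166 93.737,32.949.

Run 4: S370 ⇒ engrave layer `#ff8800`. The run returns to its start, so emit a `<polygon>` with points (Y-flipped): 36.070,32.589 139.830,32.589 139.830,95.148 36.070,95.148.

Run 5: power S572 maps to stroke `#0000ff` (score). The run is open, so emit a `<polyline>` with points (Y-flipped): 189.121,16.031 180.460,18.136 154.821,43.888 121.288,82.160 88.946,121.825 66.881,151.756 64.176,160.827.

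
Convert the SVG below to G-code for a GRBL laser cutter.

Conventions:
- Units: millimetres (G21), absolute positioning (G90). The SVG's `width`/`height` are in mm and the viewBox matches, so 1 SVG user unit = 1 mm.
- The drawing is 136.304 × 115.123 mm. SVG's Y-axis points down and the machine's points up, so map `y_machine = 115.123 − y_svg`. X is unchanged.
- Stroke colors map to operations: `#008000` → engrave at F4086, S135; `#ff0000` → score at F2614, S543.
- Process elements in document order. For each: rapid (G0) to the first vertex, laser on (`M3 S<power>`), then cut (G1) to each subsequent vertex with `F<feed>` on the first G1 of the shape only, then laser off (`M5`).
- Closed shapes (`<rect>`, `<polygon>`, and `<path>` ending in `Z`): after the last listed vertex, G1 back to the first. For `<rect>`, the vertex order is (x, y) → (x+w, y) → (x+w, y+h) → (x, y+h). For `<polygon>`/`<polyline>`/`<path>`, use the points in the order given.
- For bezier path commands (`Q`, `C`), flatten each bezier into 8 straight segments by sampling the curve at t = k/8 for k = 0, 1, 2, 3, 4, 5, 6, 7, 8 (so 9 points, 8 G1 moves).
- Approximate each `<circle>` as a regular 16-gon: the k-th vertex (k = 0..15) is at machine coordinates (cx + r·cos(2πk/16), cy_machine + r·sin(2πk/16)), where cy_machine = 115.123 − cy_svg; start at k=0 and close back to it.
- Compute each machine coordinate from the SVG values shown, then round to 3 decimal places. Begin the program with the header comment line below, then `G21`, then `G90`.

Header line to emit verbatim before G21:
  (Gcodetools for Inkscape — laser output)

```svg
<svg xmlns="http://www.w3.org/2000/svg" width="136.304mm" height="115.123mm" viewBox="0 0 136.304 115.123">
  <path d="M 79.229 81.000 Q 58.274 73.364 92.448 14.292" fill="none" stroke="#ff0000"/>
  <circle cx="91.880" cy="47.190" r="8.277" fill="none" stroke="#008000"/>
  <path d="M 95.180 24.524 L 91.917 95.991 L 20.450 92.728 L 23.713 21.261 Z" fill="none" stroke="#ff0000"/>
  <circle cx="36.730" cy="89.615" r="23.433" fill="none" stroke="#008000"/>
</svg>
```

(Gcodetools for Inkscape — laser output)
G21
G90
G0 X79.229 Y34.123
M3 S543
G1 X74.852 Y36.836 F2614
G1 X72.197 Y41.156
G1 X71.265 Y47.083
G1 X72.056 Y54.618
G1 X74.570 Y63.760
G1 X78.807 Y74.510
G1 X84.766 Y86.867
G1 X92.448 Y100.831
M5
G0 X100.157 Y67.933
M3 S135
G1 X99.527 Y71.100 F4086
G1 X97.733 Y73.786
G1 X95.047 Y75.580
G1 X91.880 Y76.210
G1 X88.713 Y75.580
G1 X86.027 Y73.786
G1 X84.233 Y71.100
G1 X83.603 Y67.933
G1 X84.233 Y64.766
G1 X86.027 Y62.080
G1 X88.713 Y60.286
G1 X91.880 Y59.656
G1 X95.047 Y60.286
G1 X97.733 Y62.080
G1 X99.527 Y64.766
G1 X100.157 Y67.933
M5
G0 X95.180 Y90.599
M3 S543
G1 X91.917 Y19.132 F2614
G1 X20.450 Y22.395
G1 X23.713 Y93.862
G1 X95.180 Y90.599
M5
G0 X60.163 Y25.508
M3 S135
G1 X58.379 Y34.475 F4086
G1 X53.300 Y42.078
G1 X45.697 Y47.157
G1 X36.730 Y48.941
G1 X27.763 Y47.157
G1 X20.160 Y42.078
G1 X15.081 Y34.475
G1 X13.297 Y25.508
G1 X15.081 Y16.541
G1 X20.160 Y8.938
G1 X27.763 Y3.859
G1 X36.730 Y2.075
G1 X45.697 Y3.859
G1 X53.300 Y8.938
G1 X58.379 Y16.541
G1 X60.163 Y25.508
M5

viewBox `0 0 136.304 115.123` with mm width/height → 1 unit = 1 mm. Flip: y_m = 115.123 − y_svg.

**Shape 1** — `<path>` quadratic bezier, stroke `#ff0000` → score (S543, F2614). Control points (SVG): P0=(79.229,81.000), P1=(58.274,73.364), P2=(92.448,14.292); sampled at t=k/8. Machine vertices: (79.229,34.123) → (74.852,36.836) → (72.197,41.156) → (71.265,47.083) → (72.056,54.618) → (74.570,63.760) → (78.807,74.510) → (84.766,86.867) → (92.448,100.831). Open path.

**Shape 2** — `<circle>` circle, stroke `#008000` → engrave (S135, F4086). Machine vertices: (100.157,67.933) → (99.527,71.100) → (97.733,73.786) → (95.047,75.580) → (91.880,76.210) → (88.713,75.580) → (86.027,73.786) → (84.233,71.100) → (83.603,67.933) → (84.233,64.766) → (86.027,62.080) → (88.713,60.286) → (91.880,59.656) → (95.047,60.286) → (97.733,62.080) → (99.527,64.766) → (100.157,67.933). Closed: final G1 returns to the first vertex.

**Shape 3** — `<path>` regular polygon, stroke `#ff0000` → score (S543, F2614). Machine vertices: (95.180,90.599) → (91.917,19.132) → (20.450,22.395) → (23.713,93.862) → (95.180,90.599). Closed: final G1 returns to the first vertex.

**Shape 4** — `<circle>` circle, stroke `#008000` → engrave (S135, F4086). Machine vertices: (60.163,25.508) → (58.379,34.475) → (53.300,42.078) → (45.697,47.157) → (36.730,48.941) → (27.763,47.157) → (20.160,42.078) → (15.081,34.475) → (13.297,25.508) → (15.081,16.541) → (20.160,8.938) → (27.763,3.859) → (36.730,2.075) → (45.697,3.859) → (53.300,8.938) → (58.379,16.541) → (60.163,25.508). Closed: final G1 returns to the first vertex.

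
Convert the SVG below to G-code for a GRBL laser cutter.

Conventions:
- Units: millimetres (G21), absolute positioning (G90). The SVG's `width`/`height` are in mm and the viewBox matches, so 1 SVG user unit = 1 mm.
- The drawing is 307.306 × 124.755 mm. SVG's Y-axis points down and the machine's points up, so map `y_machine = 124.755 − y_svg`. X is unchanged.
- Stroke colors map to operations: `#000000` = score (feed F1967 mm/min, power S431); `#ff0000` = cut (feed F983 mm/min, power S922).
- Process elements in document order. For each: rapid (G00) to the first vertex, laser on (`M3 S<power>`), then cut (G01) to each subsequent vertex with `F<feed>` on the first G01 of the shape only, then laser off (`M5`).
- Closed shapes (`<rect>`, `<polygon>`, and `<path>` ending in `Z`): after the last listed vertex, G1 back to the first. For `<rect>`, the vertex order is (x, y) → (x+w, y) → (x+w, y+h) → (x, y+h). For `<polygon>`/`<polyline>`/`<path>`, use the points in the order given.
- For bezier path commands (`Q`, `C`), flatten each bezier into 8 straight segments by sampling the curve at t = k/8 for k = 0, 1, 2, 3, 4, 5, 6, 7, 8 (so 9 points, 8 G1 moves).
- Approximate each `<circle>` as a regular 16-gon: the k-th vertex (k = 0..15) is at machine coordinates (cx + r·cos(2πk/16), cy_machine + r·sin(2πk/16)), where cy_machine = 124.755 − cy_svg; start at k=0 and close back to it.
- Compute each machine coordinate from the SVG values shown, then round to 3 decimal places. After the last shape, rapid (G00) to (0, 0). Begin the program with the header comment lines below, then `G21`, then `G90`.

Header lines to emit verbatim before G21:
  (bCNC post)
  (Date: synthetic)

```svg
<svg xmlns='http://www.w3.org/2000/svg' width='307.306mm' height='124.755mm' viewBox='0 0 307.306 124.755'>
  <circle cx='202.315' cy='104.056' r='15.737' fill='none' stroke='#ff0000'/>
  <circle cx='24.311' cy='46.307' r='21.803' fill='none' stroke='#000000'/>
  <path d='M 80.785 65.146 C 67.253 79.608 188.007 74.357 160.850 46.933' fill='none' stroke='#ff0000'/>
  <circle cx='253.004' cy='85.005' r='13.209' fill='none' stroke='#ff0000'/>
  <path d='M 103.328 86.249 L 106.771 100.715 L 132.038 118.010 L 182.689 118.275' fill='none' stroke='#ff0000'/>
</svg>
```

Since the viewBox matches the mm dimensions, user units are millimetres directly. The only transform is the Y-flip y_m = 124.755 − y_svg.

Shape 1 is a circle drawn with `<circle>`. Its stroke #ff0000 means cut at S922, F983. After flipping Y the toolpath is (218.052,20.699) → (216.854,26.721) → (213.443,31.827) → (208.337,35.238) → (202.315,36.436) → (196.293,35.238) → (191.187,31.827) → (187.776,26.721) → (186.578,20.699) → (187.776,14.677) → (191.187,9.571) → (196.293,6.160) → (202.315,4.962) → (208.337,6.160) → (213.443,9.571) → (216.854,14.677) → (218.052,20.699), returning to the start.

Shape 2 is a circle drawn with `<circle>`. Its stroke #000000 means score at S431, F1967. After flipping Y the toolpath is (46.114,78.448) → (44.454,86.792) → (39.728,93.865) → (32.655,98.591) → (24.311,100.251) → (15.967,98.591) → (8.894,93.865) → (4.168,86.792) → (2.508,78.448) → (4.168,70.104) → (8.894,63.031) → (15.967,58.305) → (24.311,56.645) → (32.655,58.305) → (39.728,63.031) → (44.454,70.104) → (46.114,78.448), returning to the start.

Shape 3 is a cubic bezier drawn with `<path>`. Its stroke #ff0000 means cut at S922, F983. After flipping Y the toolpath is (80.785,59.609) → (81.454,55.115) → (91.405,52.497) → (107.332,51.785) → (125.927,53.008) → (143.883,56.195) → (157.894,61.373) → (164.652,68.573) → (160.850,77.822).

Shape 4 is a circle drawn with `<circle>`. Its stroke #ff0000 means cut at S922, F983. After flipping Y the toolpath is (266.213,39.750) → (265.208,44.805) → (262.344,49.090) → (258.059,51.954) → (253.004,52.959) → (247.949,51.954) → (243.664,49.090) → (240.800,44.805) → (239.795,39.750) → (240.800,34.695) → (243.664,30.410) → (247.949,27.546) → (253.004,26.541) → (258.059,27.546) → (262.344,30.410) → (265.208,34.695) → (266.213,39.750), returning to the start.

Shape 5 is a open polyline drawn with `<path>`. Its stroke #ff0000 means cut at S922, F983. After flipping Y the toolpath is (103.328,38.506) → (106.771,24.040) → (132.038,6.745) → (182.689,6.480).

(bCNC post)
(Date: synthetic)
G21
G90
G00 X218.052 Y20.699
M3 S922
G01 X216.854 Y26.721 F983
G01 X213.443 Y31.827
G01 X208.337 Y35.238
G01 X202.315 Y36.436
G01 X196.293 Y35.238
G01 X191.187 Y31.827
G01 X187.776 Y26.721
G01 X186.578 Y20.699
G01 X187.776 Y14.677
G01 X191.187 Y9.571
G01 X196.293 Y6.160
G01 X202.315 Y4.962
G01 X208.337 Y6.160
G01 X213.443 Y9.571
G01 X216.854 Y14.677
G01 X218.052 Y20.699
M5
G00 X46.114 Y78.448
M3 S431
G01 X44.454 Y86.792 F1967
G01 X39.728 Y93.865
G01 X32.655 Y98.591
G01 X24.311 Y100.251
G01 X15.967 Y98.591
G01 X8.894 Y93.865
G01 X4.168 Y86.792
G01 X2.508 Y78.448
G01 X4.168 Y70.104
G01 X8.894 Y63.031
G01 X15.967 Y58.305
G01 X24.311 Y56.645
G01 X32.655 Y58.305
G01 X39.728 Y63.031
G01 X44.454 Y70.104
G01 X46.114 Y78.448
M5
G00 X80.785 Y59.609
M3 S922
G01 X81.454 Y55.115 F983
G01 X91.405 Y52.497
G01 X107.332 Y51.785
G01 X125.927 Y53.008
G01 X143.883 Y56.195
G01 X157.894 Y61.373
G01 X164.652 Y68.573
G01 X160.850 Y77.822
M5
G00 X266.213 Y39.750
M3 S922
G01 X265.208 Y44.805 F983
G01 X262.344 Y49.090
G01 X258.059 Y51.954
G01 X253.004 Y52.959
G01 X247.949 Y51.954
G01 X243.664 Y49.090
G01 X240.800 Y44.805
G01 X239.795 Y39.750
G01 X240.800 Y34.695
G01 X243.664 Y30.410
G01 X247.949 Y27.546
G01 X253.004 Y26.541
G01 X258.059 Y27.546
G01 X262.344 Y30.410
G01 X265.208 Y34.695
G01 X266.213 Y39.750
M5
G00 X103.328 Y38.506
M3 S922
G01 X106.771 Y24.040 F983
G01 X132.038 Y6.745
G01 X182.689 Y6.480
M5
G00 X0.000 Y0.000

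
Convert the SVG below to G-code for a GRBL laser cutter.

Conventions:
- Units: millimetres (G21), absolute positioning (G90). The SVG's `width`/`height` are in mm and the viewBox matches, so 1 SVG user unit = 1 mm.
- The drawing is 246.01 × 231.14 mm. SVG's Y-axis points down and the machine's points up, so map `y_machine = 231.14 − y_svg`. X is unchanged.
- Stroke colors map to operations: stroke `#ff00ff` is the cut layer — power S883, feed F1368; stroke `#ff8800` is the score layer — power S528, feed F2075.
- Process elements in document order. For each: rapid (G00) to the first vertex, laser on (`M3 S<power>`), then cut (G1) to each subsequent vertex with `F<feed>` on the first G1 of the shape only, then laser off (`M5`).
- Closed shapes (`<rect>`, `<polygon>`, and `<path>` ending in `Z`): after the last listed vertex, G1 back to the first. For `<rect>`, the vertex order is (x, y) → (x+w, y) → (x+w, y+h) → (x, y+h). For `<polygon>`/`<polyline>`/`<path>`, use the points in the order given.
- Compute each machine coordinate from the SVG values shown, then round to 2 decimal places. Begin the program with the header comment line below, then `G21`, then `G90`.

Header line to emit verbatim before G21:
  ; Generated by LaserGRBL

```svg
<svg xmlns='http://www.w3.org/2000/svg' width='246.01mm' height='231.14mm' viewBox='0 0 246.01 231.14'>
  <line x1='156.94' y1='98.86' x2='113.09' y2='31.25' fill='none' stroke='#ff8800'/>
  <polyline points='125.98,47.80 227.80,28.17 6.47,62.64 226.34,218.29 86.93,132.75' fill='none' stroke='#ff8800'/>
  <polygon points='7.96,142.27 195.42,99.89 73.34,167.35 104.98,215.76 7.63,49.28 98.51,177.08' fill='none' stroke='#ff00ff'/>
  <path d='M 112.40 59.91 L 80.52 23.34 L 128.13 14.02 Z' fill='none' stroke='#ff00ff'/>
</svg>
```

viewBox `0 0 246.01 231.14` with mm width/height → 1 unit = 1 mm. Flip: y_m = 231.14 − y_svg.

**Shape 1** — `<line>` line segment, stroke `#ff8800` → score (S528, F2075). Machine vertices: (156.94,132.28) → (113.09,199.89). Open path.

**Shape 2** — `<polyline>` open polyline, stroke `#ff8800` → score (S528, F2075). Machine vertices: (125.98,183.34) → (227.80,202.97) → (6.47,168.50) → (226.34,12.85) → (86.93,98.39). Open path.

**Shape 3** — `<polygon>` closed polygon, stroke `#ff00ff` → cut (S883, F1368). Machine vertices: (7.96,88.87) → (195.42,131.25) → (73.34,63.79) → (104.98,15.38) → (7.63,181.86) → (98.51,54.06) → (7.96,88.87). Closed: final G1 returns to the first vertex.

**Shape 4** — `<path>` regular polygon, stroke `#ff00ff` → cut (S883, F1368). Machine vertices: (112.40,171.23) → (80.52,207.80) → (128.13,217.12) → (112.40,171.23). Closed: final G1 returns to the first vertex.

; Generated by LaserGRBL
G21
G90
G00 X156.94 Y132.28
M3 S528
G1 X113.09 Y199.89 F2075
M5
G00 X125.98 Y183.34
M3 S528
G1 X227.80 Y202.97 F2075
G1 X6.47 Y168.50
G1 X226.34 Y12.85
G1 X86.93 Y98.39
M5
G00 X7.96 Y88.87
M3 S883
G1 X195.42 Y131.25 F1368
G1 X73.34 Y63.79
G1 X104.98 Y15.38
G1 X7.63 Y181.86
G1 X98.51 Y54.06
G1 X7.96 Y88.87
M5
G00 X112.40 Y171.23
M3 S883
G1 X80.52 Y207.80 F1368
G1 X128.13 Y217.12
G1 X112.40 Y171.23
M5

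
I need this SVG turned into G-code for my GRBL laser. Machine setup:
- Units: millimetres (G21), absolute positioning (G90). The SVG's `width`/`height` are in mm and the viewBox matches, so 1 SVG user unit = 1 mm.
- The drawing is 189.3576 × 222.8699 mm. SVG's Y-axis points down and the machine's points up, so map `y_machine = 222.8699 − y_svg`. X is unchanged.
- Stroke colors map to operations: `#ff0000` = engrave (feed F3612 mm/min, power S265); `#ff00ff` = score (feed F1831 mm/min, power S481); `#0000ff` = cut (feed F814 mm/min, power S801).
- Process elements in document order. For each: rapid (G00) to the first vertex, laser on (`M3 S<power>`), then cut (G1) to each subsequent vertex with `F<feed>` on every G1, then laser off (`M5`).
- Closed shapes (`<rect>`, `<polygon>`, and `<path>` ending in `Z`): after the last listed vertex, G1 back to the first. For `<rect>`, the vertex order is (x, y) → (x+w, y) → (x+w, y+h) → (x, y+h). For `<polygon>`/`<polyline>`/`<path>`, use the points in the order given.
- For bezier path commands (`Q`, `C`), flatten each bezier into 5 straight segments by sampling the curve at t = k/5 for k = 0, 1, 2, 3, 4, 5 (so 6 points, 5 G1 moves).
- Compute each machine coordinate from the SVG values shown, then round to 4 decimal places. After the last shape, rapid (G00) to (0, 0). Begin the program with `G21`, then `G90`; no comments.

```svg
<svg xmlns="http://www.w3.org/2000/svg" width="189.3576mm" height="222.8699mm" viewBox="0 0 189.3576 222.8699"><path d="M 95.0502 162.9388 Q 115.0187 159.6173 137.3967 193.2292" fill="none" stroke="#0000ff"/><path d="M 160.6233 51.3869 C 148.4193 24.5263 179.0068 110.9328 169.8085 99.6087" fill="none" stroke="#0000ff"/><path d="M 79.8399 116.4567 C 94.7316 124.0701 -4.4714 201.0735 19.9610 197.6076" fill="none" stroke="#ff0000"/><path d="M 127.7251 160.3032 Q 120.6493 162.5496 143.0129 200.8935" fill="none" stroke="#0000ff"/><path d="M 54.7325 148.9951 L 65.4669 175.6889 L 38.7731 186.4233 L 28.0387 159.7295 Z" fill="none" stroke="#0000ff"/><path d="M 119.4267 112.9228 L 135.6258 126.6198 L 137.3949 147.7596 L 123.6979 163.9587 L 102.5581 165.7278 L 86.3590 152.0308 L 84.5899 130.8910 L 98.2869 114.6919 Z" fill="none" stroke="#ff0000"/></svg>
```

G21
G90
G00 X95.0502 Y59.9311
M3 S801
G1 X103.1340 Y59.7824 F814
G1 X111.4105 Y56.6790 F814
G1 X119.8798 Y50.6209 F814
G1 X128.5419 Y41.6081 F814
G1 X137.3967 Y29.6407 F814
M5
G00 X160.6233 Y171.4830
M3 S801
G1 X157.7753 Y175.6953 F814
G1 X161.2335 Y162.8514 F814
G1 X167.0342 Y143.0791 F814
G1 X171.2138 Y126.5064 F814
G1 X169.8085 Y123.2612 F814
M5
G00 X79.8399 Y106.4132
M3 S265
G1 X76.9854 Y94.7172 F3612
G1 X58.1592 Y73.5609 F3612
G1 X34.7724 Y50.1375 F3612
G1 X18.2360 Y31.6402 F3612
G1 X19.9610 Y25.2623 F3612
M5
G00 X127.7251 Y62.5667
M3 S801
G1 X126.0724 Y60.2242 F814
G1 X126.7748 Y54.9940 F814
G1 X129.8323 Y46.8759 F814
G1 X135.2450 Y35.8701 F814
G1 X143.0129 Y21.9764 F814
M5
G00 X54.7325 Y73.8748
M3 S801
G1 X65.4669 Y47.1810 F814
G1 X38.7731 Y36.4466 F814
G1 X28.0387 Y63.1404 F814
G1 X54.7325 Y73.8748 F814
M5
G00 X119.4267 Y109.9471
M3 S265
G1 X135.6258 Y96.2501 F3612
G1 X137.3949 Y75.1103 F3612
G1 X123.6979 Y58.9112 F3612
G1 X102.5581 Y57.1421 F3612
G1 X86.3590 Y70.8391 F3612
G1 X84.5899 Y91.9789 F3612
G1 X98.2869 Y108.1780 F3612
G1 X119.4267 Y109.9471 F3612
M5
G00 X0.0000 Y0.0000

1 u = 1 mm; y_m = 222.8699 − y.

[1] `<path>` quadratic bezier, #0000ff→cut S801 F814: (95.0502,59.9311) → (103.1340,59.7824) → (111.4105,56.6790) → (119.8798,50.6209) → (128.5419,41.6081) → (137.3967,29.6407)

[2] `<path>` cubic bezier, #0000ff→cut S801 F814: (160.6233,171.4830) → (157.7753,175.6953) → (161.2335,162.8514) → (167.0342,143.0791) → (171.2138,126.5064) → (169.8085,123.2612)

[3] `<path>` cubic bezier, #ff0000→engrave S265 F3612: (79.8399,106.4132) → (76.9854,94.7172) → (58.1592,73.5609) → (34.7724,50.1375) → (18.2360,31.6402) → (19.9610,25.2623)

[4] `<path>` quadratic bezier, #0000ff→cut S801 F814: (127.7251,62.5667) → (126.0724,60.2242) → (126.7748,54.9940) → (129.8323,46.8759) → (135.2450,35.8701) → (143.0129,21.9764)

[5] `<path>` regular polygon, #0000ff→cut S801 F814: (54.7325,73.8748) → (65.4669,47.1810) → (38.7731,36.4466) → (28.0387,63.1404) → (54.7325,73.8748) (closed)

[6] `<path>` regular polygon, #ff0000→engrave S265 F3612: (119.4267,109.9471) → (135.6258,96.2501) → (137.3949,75.1103) → (123.6979,58.9112) → (102.5581,57.1421) → (86.3590,70.8391) → (84.5899,91.9789) → (98.2869,108.1780) → (119.4267,109.9471) (closed)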